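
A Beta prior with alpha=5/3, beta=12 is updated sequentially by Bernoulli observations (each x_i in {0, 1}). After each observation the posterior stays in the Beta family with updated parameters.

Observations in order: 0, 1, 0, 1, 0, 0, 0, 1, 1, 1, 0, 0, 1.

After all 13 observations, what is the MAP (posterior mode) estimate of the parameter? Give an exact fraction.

obs 1: x=0 → posterior Beta(5/3, 13)
obs 2: x=1 → posterior Beta(8/3, 13)
obs 3: x=0 → posterior Beta(8/3, 14)
obs 4: x=1 → posterior Beta(11/3, 14)
obs 5: x=0 → posterior Beta(11/3, 15)
obs 6: x=0 → posterior Beta(11/3, 16)
obs 7: x=0 → posterior Beta(11/3, 17)
obs 8: x=1 → posterior Beta(14/3, 17)
obs 9: x=1 → posterior Beta(17/3, 17)
obs 10: x=1 → posterior Beta(20/3, 17)
obs 11: x=0 → posterior Beta(20/3, 18)
obs 12: x=0 → posterior Beta(20/3, 19)
obs 13: x=1 → posterior Beta(23/3, 19)

10/37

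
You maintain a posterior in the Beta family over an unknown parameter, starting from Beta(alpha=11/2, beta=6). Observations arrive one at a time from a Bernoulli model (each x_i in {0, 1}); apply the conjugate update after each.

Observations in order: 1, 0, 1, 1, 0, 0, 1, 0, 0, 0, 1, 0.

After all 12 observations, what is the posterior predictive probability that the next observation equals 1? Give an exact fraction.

21/47

obs 1: x=1 → posterior Beta(13/2, 6)
obs 2: x=0 → posterior Beta(13/2, 7)
obs 3: x=1 → posterior Beta(15/2, 7)
obs 4: x=1 → posterior Beta(17/2, 7)
obs 5: x=0 → posterior Beta(17/2, 8)
obs 6: x=0 → posterior Beta(17/2, 9)
obs 7: x=1 → posterior Beta(19/2, 9)
obs 8: x=0 → posterior Beta(19/2, 10)
obs 9: x=0 → posterior Beta(19/2, 11)
obs 10: x=0 → posterior Beta(19/2, 12)
obs 11: x=1 → posterior Beta(21/2, 12)
obs 12: x=0 → posterior Beta(21/2, 13)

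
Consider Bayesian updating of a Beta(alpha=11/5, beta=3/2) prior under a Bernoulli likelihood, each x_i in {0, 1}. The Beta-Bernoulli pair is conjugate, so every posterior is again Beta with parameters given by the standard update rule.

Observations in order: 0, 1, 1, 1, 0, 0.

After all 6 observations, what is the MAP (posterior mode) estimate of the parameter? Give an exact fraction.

obs 1: x=0 → posterior Beta(11/5, 5/2)
obs 2: x=1 → posterior Beta(16/5, 5/2)
obs 3: x=1 → posterior Beta(21/5, 5/2)
obs 4: x=1 → posterior Beta(26/5, 5/2)
obs 5: x=0 → posterior Beta(26/5, 7/2)
obs 6: x=0 → posterior Beta(26/5, 9/2)

6/11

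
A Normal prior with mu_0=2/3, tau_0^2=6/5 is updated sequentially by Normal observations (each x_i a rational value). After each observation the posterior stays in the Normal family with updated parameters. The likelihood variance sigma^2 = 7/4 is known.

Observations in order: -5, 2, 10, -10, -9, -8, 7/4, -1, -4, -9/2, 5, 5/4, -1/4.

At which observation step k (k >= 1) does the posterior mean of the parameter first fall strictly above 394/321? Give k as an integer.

k = 3

obs 1: x=-5 → posterior Normal(-290/177, 42/59)
obs 2: x=2 → posterior Normal(-146/249, 42/83)
obs 3: x=10 → posterior Normal(574/321, 42/107)
obs 4: x=-10 → posterior Normal(-146/393, 42/131)
obs 5: x=-9 → posterior Normal(-794/465, 42/155)
obs 6: x=-8 → posterior Normal(-1370/537, 42/179)
obs 7: x=7/4 → posterior Normal(-1244/609, 6/29)
obs 8: x=-1 → posterior Normal(-1316/681, 42/227)
obs 9: x=-4 → posterior Normal(-1604/753, 42/251)
obs 10: x=-9/2 → posterior Normal(-1928/825, 42/275)
obs 11: x=5 → posterior Normal(-1568/897, 42/299)
obs 12: x=5/4 → posterior Normal(-1478/969, 42/323)
obs 13: x=-1/4 → posterior Normal(-1496/1041, 42/347)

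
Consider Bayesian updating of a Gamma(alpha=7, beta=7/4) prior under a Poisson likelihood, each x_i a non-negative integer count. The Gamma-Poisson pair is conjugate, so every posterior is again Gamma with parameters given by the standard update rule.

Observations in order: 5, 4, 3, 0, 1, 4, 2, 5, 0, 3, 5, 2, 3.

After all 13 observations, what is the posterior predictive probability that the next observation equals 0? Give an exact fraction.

826967633734418240453603147406490983820063629653592282316619531810805486858961/14824640687984246187061099152503501809016771517414462285446734604193473168610561

obs 1: x=5 → posterior Gamma(12, 11/4)
obs 2: x=4 → posterior Gamma(16, 15/4)
obs 3: x=3 → posterior Gamma(19, 19/4)
obs 4: x=0 → posterior Gamma(19, 23/4)
obs 5: x=1 → posterior Gamma(20, 27/4)
obs 6: x=4 → posterior Gamma(24, 31/4)
obs 7: x=2 → posterior Gamma(26, 35/4)
obs 8: x=5 → posterior Gamma(31, 39/4)
obs 9: x=0 → posterior Gamma(31, 43/4)
obs 10: x=3 → posterior Gamma(34, 47/4)
obs 11: x=5 → posterior Gamma(39, 51/4)
obs 12: x=2 → posterior Gamma(41, 55/4)
obs 13: x=3 → posterior Gamma(44, 59/4)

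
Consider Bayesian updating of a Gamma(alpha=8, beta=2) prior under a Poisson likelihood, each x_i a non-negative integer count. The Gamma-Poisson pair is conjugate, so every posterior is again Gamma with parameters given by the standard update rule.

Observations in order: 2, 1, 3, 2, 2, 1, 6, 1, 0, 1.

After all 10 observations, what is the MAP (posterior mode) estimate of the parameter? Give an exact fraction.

13/6

obs 1: x=2 → posterior Gamma(10, 3)
obs 2: x=1 → posterior Gamma(11, 4)
obs 3: x=3 → posterior Gamma(14, 5)
obs 4: x=2 → posterior Gamma(16, 6)
obs 5: x=2 → posterior Gamma(18, 7)
obs 6: x=1 → posterior Gamma(19, 8)
obs 7: x=6 → posterior Gamma(25, 9)
obs 8: x=1 → posterior Gamma(26, 10)
obs 9: x=0 → posterior Gamma(26, 11)
obs 10: x=1 → posterior Gamma(27, 12)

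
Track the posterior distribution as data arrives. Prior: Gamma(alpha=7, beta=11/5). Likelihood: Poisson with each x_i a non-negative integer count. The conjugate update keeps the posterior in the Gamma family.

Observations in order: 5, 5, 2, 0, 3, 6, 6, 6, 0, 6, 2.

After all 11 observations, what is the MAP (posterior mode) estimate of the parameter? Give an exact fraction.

235/66

obs 1: x=5 → posterior Gamma(12, 16/5)
obs 2: x=5 → posterior Gamma(17, 21/5)
obs 3: x=2 → posterior Gamma(19, 26/5)
obs 4: x=0 → posterior Gamma(19, 31/5)
obs 5: x=3 → posterior Gamma(22, 36/5)
obs 6: x=6 → posterior Gamma(28, 41/5)
obs 7: x=6 → posterior Gamma(34, 46/5)
obs 8: x=6 → posterior Gamma(40, 51/5)
obs 9: x=0 → posterior Gamma(40, 56/5)
obs 10: x=6 → posterior Gamma(46, 61/5)
obs 11: x=2 → posterior Gamma(48, 66/5)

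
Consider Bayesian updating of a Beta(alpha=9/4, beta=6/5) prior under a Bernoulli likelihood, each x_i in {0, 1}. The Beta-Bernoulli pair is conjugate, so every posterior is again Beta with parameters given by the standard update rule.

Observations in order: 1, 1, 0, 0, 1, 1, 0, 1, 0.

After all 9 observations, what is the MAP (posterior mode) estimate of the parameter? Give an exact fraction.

obs 1: x=1 → posterior Beta(13/4, 6/5)
obs 2: x=1 → posterior Beta(17/4, 6/5)
obs 3: x=0 → posterior Beta(17/4, 11/5)
obs 4: x=0 → posterior Beta(17/4, 16/5)
obs 5: x=1 → posterior Beta(21/4, 16/5)
obs 6: x=1 → posterior Beta(25/4, 16/5)
obs 7: x=0 → posterior Beta(25/4, 21/5)
obs 8: x=1 → posterior Beta(29/4, 21/5)
obs 9: x=0 → posterior Beta(29/4, 26/5)

125/209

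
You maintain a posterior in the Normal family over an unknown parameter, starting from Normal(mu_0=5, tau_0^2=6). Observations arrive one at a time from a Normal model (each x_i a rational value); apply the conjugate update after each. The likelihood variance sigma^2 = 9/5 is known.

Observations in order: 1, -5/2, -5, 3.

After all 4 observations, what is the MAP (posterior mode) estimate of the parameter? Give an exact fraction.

obs 1: x=1 → posterior Normal(25/13, 18/13)
obs 2: x=-5/2 → posterior Normal(0, 18/23)
obs 3: x=-5 → posterior Normal(-50/33, 6/11)
obs 4: x=3 → posterior Normal(-20/43, 18/43)

-20/43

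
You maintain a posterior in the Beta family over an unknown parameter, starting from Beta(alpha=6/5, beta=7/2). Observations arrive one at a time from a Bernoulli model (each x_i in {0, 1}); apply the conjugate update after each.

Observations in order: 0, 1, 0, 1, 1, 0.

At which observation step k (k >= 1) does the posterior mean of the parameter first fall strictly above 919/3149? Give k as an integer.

obs 1: x=0 → posterior Beta(6/5, 9/2)
obs 2: x=1 → posterior Beta(11/5, 9/2)
obs 3: x=0 → posterior Beta(11/5, 11/2)
obs 4: x=1 → posterior Beta(16/5, 11/2)
obs 5: x=1 → posterior Beta(21/5, 11/2)
obs 6: x=0 → posterior Beta(21/5, 13/2)

k = 2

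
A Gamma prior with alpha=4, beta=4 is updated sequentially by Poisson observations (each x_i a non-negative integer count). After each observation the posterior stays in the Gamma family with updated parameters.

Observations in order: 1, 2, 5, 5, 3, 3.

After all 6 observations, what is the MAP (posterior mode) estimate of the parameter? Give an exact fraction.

11/5

obs 1: x=1 → posterior Gamma(5, 5)
obs 2: x=2 → posterior Gamma(7, 6)
obs 3: x=5 → posterior Gamma(12, 7)
obs 4: x=5 → posterior Gamma(17, 8)
obs 5: x=3 → posterior Gamma(20, 9)
obs 6: x=3 → posterior Gamma(23, 10)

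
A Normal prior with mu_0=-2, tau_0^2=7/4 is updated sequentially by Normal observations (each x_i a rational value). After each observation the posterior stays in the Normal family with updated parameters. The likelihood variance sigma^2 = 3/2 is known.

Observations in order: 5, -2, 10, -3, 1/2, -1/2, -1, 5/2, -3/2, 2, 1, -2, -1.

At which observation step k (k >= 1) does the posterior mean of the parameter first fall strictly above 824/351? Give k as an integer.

k = 3

obs 1: x=5 → posterior Normal(23/13, 21/26)
obs 2: x=-2 → posterior Normal(9/20, 21/40)
obs 3: x=10 → posterior Normal(79/27, 7/18)
obs 4: x=-3 → posterior Normal(29/17, 21/68)
obs 5: x=1/2 → posterior Normal(3/2, 21/82)
obs 6: x=-1/2 → posterior Normal(29/24, 7/32)
obs 7: x=-1 → posterior Normal(51/55, 21/110)
obs 8: x=5/2 → posterior Normal(137/124, 21/124)
obs 9: x=-3/2 → posterior Normal(58/69, 7/46)
obs 10: x=2 → posterior Normal(18/19, 21/152)
obs 11: x=1 → posterior Normal(79/83, 21/166)
obs 12: x=-2 → posterior Normal(13/18, 7/60)
obs 13: x=-1 → posterior Normal(58/97, 21/194)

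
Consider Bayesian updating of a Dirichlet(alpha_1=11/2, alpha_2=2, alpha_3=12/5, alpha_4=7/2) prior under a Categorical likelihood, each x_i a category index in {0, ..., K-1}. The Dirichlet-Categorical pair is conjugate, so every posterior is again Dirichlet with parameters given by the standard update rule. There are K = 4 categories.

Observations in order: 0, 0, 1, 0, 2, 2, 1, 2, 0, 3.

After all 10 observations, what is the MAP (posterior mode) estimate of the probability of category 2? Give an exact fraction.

obs 1: x=0 → posterior Dirichlet(13/2, 2, 12/5, 7/2)
obs 2: x=0 → posterior Dirichlet(15/2, 2, 12/5, 7/2)
obs 3: x=1 → posterior Dirichlet(15/2, 3, 12/5, 7/2)
obs 4: x=0 → posterior Dirichlet(17/2, 3, 12/5, 7/2)
obs 5: x=2 → posterior Dirichlet(17/2, 3, 17/5, 7/2)
obs 6: x=2 → posterior Dirichlet(17/2, 3, 22/5, 7/2)
obs 7: x=1 → posterior Dirichlet(17/2, 4, 22/5, 7/2)
obs 8: x=2 → posterior Dirichlet(17/2, 4, 27/5, 7/2)
obs 9: x=0 → posterior Dirichlet(19/2, 4, 27/5, 7/2)
obs 10: x=3 → posterior Dirichlet(19/2, 4, 27/5, 9/2)

22/97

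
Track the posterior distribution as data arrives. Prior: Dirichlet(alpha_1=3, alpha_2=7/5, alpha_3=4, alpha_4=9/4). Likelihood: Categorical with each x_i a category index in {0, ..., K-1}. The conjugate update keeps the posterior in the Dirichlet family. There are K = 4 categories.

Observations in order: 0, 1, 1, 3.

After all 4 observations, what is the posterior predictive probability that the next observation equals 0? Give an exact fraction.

80/293

obs 1: x=0 → posterior Dirichlet(4, 7/5, 4, 9/4)
obs 2: x=1 → posterior Dirichlet(4, 12/5, 4, 9/4)
obs 3: x=1 → posterior Dirichlet(4, 17/5, 4, 9/4)
obs 4: x=3 → posterior Dirichlet(4, 17/5, 4, 13/4)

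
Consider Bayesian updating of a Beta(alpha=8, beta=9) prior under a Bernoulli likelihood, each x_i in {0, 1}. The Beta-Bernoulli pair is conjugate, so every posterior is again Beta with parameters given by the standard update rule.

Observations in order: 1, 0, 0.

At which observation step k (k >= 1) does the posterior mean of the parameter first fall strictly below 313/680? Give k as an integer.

k = 3

obs 1: x=1 → posterior Beta(9, 9)
obs 2: x=0 → posterior Beta(9, 10)
obs 3: x=0 → posterior Beta(9, 11)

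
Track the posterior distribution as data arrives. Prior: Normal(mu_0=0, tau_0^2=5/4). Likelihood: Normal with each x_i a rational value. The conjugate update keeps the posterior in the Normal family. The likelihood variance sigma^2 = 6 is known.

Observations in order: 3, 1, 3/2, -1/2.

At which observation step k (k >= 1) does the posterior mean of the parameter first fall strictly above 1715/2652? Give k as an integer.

obs 1: x=3 → posterior Normal(15/29, 30/29)
obs 2: x=1 → posterior Normal(10/17, 15/17)
obs 3: x=3/2 → posterior Normal(55/78, 10/13)
obs 4: x=-1/2 → posterior Normal(25/44, 15/22)

k = 3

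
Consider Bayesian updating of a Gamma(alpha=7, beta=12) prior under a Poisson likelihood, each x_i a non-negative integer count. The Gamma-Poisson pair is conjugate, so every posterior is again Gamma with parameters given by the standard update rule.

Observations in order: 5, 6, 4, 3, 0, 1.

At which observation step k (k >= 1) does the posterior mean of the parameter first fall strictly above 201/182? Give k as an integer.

obs 1: x=5 → posterior Gamma(12, 13)
obs 2: x=6 → posterior Gamma(18, 14)
obs 3: x=4 → posterior Gamma(22, 15)
obs 4: x=3 → posterior Gamma(25, 16)
obs 5: x=0 → posterior Gamma(25, 17)
obs 6: x=1 → posterior Gamma(26, 18)

k = 2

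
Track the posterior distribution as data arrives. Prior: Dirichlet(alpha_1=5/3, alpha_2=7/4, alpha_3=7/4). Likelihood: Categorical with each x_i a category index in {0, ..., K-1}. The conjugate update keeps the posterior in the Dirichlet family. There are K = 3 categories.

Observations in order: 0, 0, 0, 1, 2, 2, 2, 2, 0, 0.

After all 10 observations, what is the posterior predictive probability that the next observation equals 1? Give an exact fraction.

33/182

obs 1: x=0 → posterior Dirichlet(8/3, 7/4, 7/4)
obs 2: x=0 → posterior Dirichlet(11/3, 7/4, 7/4)
obs 3: x=0 → posterior Dirichlet(14/3, 7/4, 7/4)
obs 4: x=1 → posterior Dirichlet(14/3, 11/4, 7/4)
obs 5: x=2 → posterior Dirichlet(14/3, 11/4, 11/4)
obs 6: x=2 → posterior Dirichlet(14/3, 11/4, 15/4)
obs 7: x=2 → posterior Dirichlet(14/3, 11/4, 19/4)
obs 8: x=2 → posterior Dirichlet(14/3, 11/4, 23/4)
obs 9: x=0 → posterior Dirichlet(17/3, 11/4, 23/4)
obs 10: x=0 → posterior Dirichlet(20/3, 11/4, 23/4)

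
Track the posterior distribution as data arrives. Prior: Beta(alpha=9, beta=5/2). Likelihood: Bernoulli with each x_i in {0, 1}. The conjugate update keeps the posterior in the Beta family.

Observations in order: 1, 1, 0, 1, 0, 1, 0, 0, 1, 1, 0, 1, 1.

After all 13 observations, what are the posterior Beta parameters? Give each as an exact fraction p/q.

obs 1: x=1 → posterior Beta(10, 5/2)
obs 2: x=1 → posterior Beta(11, 5/2)
obs 3: x=0 → posterior Beta(11, 7/2)
obs 4: x=1 → posterior Beta(12, 7/2)
obs 5: x=0 → posterior Beta(12, 9/2)
obs 6: x=1 → posterior Beta(13, 9/2)
obs 7: x=0 → posterior Beta(13, 11/2)
obs 8: x=0 → posterior Beta(13, 13/2)
obs 9: x=1 → posterior Beta(14, 13/2)
obs 10: x=1 → posterior Beta(15, 13/2)
obs 11: x=0 → posterior Beta(15, 15/2)
obs 12: x=1 → posterior Beta(16, 15/2)
obs 13: x=1 → posterior Beta(17, 15/2)

alpha=17, beta=15/2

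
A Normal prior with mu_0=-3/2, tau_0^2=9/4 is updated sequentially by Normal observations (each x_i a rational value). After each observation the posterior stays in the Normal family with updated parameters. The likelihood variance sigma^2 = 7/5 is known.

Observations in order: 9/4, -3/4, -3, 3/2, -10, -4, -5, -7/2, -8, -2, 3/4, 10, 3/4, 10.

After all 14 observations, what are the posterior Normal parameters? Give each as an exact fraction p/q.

mu_0=-537/658, tau_0^2=9/94

obs 1: x=9/4 → posterior Normal(237/292, 63/73)
obs 2: x=-3/4 → posterior Normal(51/236, 63/118)
obs 3: x=-3 → posterior Normal(-219/326, 63/163)
obs 4: x=3/2 → posterior Normal(-21/104, 63/208)
obs 5: x=-10 → posterior Normal(-492/253, 63/253)
obs 6: x=-4 → posterior Normal(-336/149, 63/298)
obs 7: x=-5 → posterior Normal(-897/343, 9/49)
obs 8: x=-7/2 → posterior Normal(-2109/776, 63/388)
obs 9: x=-8 → posterior Normal(-2829/866, 63/433)
obs 10: x=-2 → posterior Normal(-3009/956, 63/478)
obs 11: x=3/4 → posterior Normal(-5883/2092, 63/523)
obs 12: x=10 → posterior Normal(-4083/2272, 63/568)
obs 13: x=3/4 → posterior Normal(-987/613, 63/613)
obs 14: x=10 → posterior Normal(-537/658, 9/94)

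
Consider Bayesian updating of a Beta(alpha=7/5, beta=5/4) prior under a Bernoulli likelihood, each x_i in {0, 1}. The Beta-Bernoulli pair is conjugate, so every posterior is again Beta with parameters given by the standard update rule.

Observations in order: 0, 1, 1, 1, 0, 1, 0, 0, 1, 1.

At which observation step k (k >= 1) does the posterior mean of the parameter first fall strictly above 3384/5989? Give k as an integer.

obs 1: x=0 → posterior Beta(7/5, 9/4)
obs 2: x=1 → posterior Beta(12/5, 9/4)
obs 3: x=1 → posterior Beta(17/5, 9/4)
obs 4: x=1 → posterior Beta(22/5, 9/4)
obs 5: x=0 → posterior Beta(22/5, 13/4)
obs 6: x=1 → posterior Beta(27/5, 13/4)
obs 7: x=0 → posterior Beta(27/5, 17/4)
obs 8: x=0 → posterior Beta(27/5, 21/4)
obs 9: x=1 → posterior Beta(32/5, 21/4)
obs 10: x=1 → posterior Beta(37/5, 21/4)

k = 3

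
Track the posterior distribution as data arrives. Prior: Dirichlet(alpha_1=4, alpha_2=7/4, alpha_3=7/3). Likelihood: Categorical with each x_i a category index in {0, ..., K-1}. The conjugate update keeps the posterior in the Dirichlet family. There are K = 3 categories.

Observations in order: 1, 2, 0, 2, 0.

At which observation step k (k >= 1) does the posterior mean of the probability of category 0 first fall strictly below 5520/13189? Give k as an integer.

k = 2

obs 1: x=1 → posterior Dirichlet(4, 11/4, 7/3)
obs 2: x=2 → posterior Dirichlet(4, 11/4, 10/3)
obs 3: x=0 → posterior Dirichlet(5, 11/4, 10/3)
obs 4: x=2 → posterior Dirichlet(5, 11/4, 13/3)
obs 5: x=0 → posterior Dirichlet(6, 11/4, 13/3)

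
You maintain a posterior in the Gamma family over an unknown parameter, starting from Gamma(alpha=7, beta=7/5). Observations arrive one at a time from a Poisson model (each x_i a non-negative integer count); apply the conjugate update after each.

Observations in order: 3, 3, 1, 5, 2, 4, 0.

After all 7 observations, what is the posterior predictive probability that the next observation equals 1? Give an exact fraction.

4765870890618346082887679170662371426304000/29822517790249095827877126034378274726864929

obs 1: x=3 → posterior Gamma(10, 12/5)
obs 2: x=3 → posterior Gamma(13, 17/5)
obs 3: x=1 → posterior Gamma(14, 22/5)
obs 4: x=5 → posterior Gamma(19, 27/5)
obs 5: x=2 → posterior Gamma(21, 32/5)
obs 6: x=4 → posterior Gamma(25, 37/5)
obs 7: x=0 → posterior Gamma(25, 42/5)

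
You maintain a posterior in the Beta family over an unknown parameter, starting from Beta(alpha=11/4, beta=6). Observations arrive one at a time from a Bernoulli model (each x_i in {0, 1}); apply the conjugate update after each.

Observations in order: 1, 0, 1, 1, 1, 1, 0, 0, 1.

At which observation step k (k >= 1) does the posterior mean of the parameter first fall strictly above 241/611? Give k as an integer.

obs 1: x=1 → posterior Beta(15/4, 6)
obs 2: x=0 → posterior Beta(15/4, 7)
obs 3: x=1 → posterior Beta(19/4, 7)
obs 4: x=1 → posterior Beta(23/4, 7)
obs 5: x=1 → posterior Beta(27/4, 7)
obs 6: x=1 → posterior Beta(31/4, 7)
obs 7: x=0 → posterior Beta(31/4, 8)
obs 8: x=0 → posterior Beta(31/4, 9)
obs 9: x=1 → posterior Beta(35/4, 9)

k = 3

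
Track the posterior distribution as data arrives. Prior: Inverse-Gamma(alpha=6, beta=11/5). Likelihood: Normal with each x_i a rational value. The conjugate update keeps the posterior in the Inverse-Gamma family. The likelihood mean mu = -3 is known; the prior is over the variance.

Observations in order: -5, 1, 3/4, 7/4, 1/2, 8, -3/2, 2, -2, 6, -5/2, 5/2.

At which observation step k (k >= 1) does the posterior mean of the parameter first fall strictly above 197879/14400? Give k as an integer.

obs 1: x=-5 → posterior Inverse-Gamma(13/2, 21/5)
obs 2: x=1 → posterior Inverse-Gamma(7, 61/5)
obs 3: x=3/4 → posterior Inverse-Gamma(15/2, 3077/160)
obs 4: x=7/4 → posterior Inverse-Gamma(8, 2441/80)
obs 5: x=1/2 → posterior Inverse-Gamma(17/2, 2931/80)
obs 6: x=8 → posterior Inverse-Gamma(9, 7771/80)
obs 7: x=-3/2 → posterior Inverse-Gamma(19/2, 7861/80)
obs 8: x=2 → posterior Inverse-Gamma(10, 8861/80)
obs 9: x=-2 → posterior Inverse-Gamma(21/2, 8901/80)
obs 10: x=6 → posterior Inverse-Gamma(11, 12141/80)
obs 11: x=-5/2 → posterior Inverse-Gamma(23/2, 12151/80)
obs 12: x=5/2 → posterior Inverse-Gamma(12, 13361/80)

k = 10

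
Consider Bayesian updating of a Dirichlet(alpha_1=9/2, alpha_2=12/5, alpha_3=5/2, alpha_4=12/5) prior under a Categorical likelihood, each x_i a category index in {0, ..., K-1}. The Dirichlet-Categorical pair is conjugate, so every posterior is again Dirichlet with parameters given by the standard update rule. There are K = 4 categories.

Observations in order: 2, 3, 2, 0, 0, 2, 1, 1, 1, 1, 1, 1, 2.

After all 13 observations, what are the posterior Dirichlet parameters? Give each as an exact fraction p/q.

obs 1: x=2 → posterior Dirichlet(9/2, 12/5, 7/2, 12/5)
obs 2: x=3 → posterior Dirichlet(9/2, 12/5, 7/2, 17/5)
obs 3: x=2 → posterior Dirichlet(9/2, 12/5, 9/2, 17/5)
obs 4: x=0 → posterior Dirichlet(11/2, 12/5, 9/2, 17/5)
obs 5: x=0 → posterior Dirichlet(13/2, 12/5, 9/2, 17/5)
obs 6: x=2 → posterior Dirichlet(13/2, 12/5, 11/2, 17/5)
obs 7: x=1 → posterior Dirichlet(13/2, 17/5, 11/2, 17/5)
obs 8: x=1 → posterior Dirichlet(13/2, 22/5, 11/2, 17/5)
obs 9: x=1 → posterior Dirichlet(13/2, 27/5, 11/2, 17/5)
obs 10: x=1 → posterior Dirichlet(13/2, 32/5, 11/2, 17/5)
obs 11: x=1 → posterior Dirichlet(13/2, 37/5, 11/2, 17/5)
obs 12: x=1 → posterior Dirichlet(13/2, 42/5, 11/2, 17/5)
obs 13: x=2 → posterior Dirichlet(13/2, 42/5, 13/2, 17/5)

alpha_1=13/2, alpha_2=42/5, alpha_3=13/2, alpha_4=17/5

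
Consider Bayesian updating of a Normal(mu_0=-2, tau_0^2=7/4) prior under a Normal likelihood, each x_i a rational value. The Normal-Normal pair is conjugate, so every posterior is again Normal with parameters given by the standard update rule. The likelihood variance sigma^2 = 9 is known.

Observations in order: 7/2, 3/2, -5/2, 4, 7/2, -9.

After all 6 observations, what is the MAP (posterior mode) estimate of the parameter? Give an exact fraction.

obs 1: x=7/2 → posterior Normal(-95/86, 63/43)
obs 2: x=3/2 → posterior Normal(-37/50, 63/50)
obs 3: x=-5/2 → posterior Normal(-109/114, 21/19)
obs 4: x=4 → posterior Normal(-53/128, 63/64)
obs 5: x=7/2 → posterior Normal(-2/71, 63/71)
obs 6: x=-9 → posterior Normal(-5/6, 21/26)

-5/6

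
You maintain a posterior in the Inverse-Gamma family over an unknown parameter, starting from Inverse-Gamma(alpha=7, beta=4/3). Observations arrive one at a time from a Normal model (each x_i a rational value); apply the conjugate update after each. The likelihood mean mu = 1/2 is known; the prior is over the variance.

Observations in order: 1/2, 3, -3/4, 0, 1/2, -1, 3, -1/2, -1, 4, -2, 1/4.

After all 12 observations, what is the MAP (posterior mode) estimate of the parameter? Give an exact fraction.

obs 1: x=1/2 → posterior Inverse-Gamma(15/2, 4/3)
obs 2: x=3 → posterior Inverse-Gamma(8, 107/24)
obs 3: x=-3/4 → posterior Inverse-Gamma(17/2, 503/96)
obs 4: x=0 → posterior Inverse-Gamma(9, 515/96)
obs 5: x=1/2 → posterior Inverse-Gamma(19/2, 515/96)
obs 6: x=-1 → posterior Inverse-Gamma(10, 623/96)
obs 7: x=3 → posterior Inverse-Gamma(21/2, 923/96)
obs 8: x=-1/2 → posterior Inverse-Gamma(11, 971/96)
obs 9: x=-1 → posterior Inverse-Gamma(23/2, 1079/96)
obs 10: x=4 → posterior Inverse-Gamma(12, 1667/96)
obs 11: x=-2 → posterior Inverse-Gamma(25/2, 1967/96)
obs 12: x=1/4 → posterior Inverse-Gamma(13, 985/48)

985/672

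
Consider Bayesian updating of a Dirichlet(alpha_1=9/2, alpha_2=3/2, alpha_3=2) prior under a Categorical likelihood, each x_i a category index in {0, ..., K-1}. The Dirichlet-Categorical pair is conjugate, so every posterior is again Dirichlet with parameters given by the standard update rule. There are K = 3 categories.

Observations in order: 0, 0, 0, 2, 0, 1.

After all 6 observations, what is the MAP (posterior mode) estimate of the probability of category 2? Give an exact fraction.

2/11

obs 1: x=0 → posterior Dirichlet(11/2, 3/2, 2)
obs 2: x=0 → posterior Dirichlet(13/2, 3/2, 2)
obs 3: x=0 → posterior Dirichlet(15/2, 3/2, 2)
obs 4: x=2 → posterior Dirichlet(15/2, 3/2, 3)
obs 5: x=0 → posterior Dirichlet(17/2, 3/2, 3)
obs 6: x=1 → posterior Dirichlet(17/2, 5/2, 3)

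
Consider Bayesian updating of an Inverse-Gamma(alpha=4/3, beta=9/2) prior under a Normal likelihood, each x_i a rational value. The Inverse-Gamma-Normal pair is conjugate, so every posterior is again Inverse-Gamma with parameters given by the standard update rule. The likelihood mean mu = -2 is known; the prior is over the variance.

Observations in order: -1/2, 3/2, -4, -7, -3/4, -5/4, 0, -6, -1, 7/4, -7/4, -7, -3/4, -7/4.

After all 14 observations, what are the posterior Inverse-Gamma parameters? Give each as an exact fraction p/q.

alpha=25/3, beta=931/16

obs 1: x=-1/2 → posterior Inverse-Gamma(11/6, 45/8)
obs 2: x=3/2 → posterior Inverse-Gamma(7/3, 47/4)
obs 3: x=-4 → posterior Inverse-Gamma(17/6, 55/4)
obs 4: x=-7 → posterior Inverse-Gamma(10/3, 105/4)
obs 5: x=-3/4 → posterior Inverse-Gamma(23/6, 865/32)
obs 6: x=-5/4 → posterior Inverse-Gamma(13/3, 437/16)
obs 7: x=0 → posterior Inverse-Gamma(29/6, 469/16)
obs 8: x=-6 → posterior Inverse-Gamma(16/3, 597/16)
obs 9: x=-1 → posterior Inverse-Gamma(35/6, 605/16)
obs 10: x=7/4 → posterior Inverse-Gamma(19/3, 1435/32)
obs 11: x=-7/4 → posterior Inverse-Gamma(41/6, 359/8)
obs 12: x=-7 → posterior Inverse-Gamma(22/3, 459/8)
obs 13: x=-3/4 → posterior Inverse-Gamma(47/6, 1861/32)
obs 14: x=-7/4 → posterior Inverse-Gamma(25/3, 931/16)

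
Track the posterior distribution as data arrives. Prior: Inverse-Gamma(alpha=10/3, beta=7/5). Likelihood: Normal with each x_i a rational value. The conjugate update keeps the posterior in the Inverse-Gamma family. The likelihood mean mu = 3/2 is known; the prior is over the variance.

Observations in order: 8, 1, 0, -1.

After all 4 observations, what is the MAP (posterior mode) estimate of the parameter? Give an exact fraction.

807/190

obs 1: x=8 → posterior Inverse-Gamma(23/6, 901/40)
obs 2: x=1 → posterior Inverse-Gamma(13/3, 453/20)
obs 3: x=0 → posterior Inverse-Gamma(29/6, 951/40)
obs 4: x=-1 → posterior Inverse-Gamma(16/3, 269/10)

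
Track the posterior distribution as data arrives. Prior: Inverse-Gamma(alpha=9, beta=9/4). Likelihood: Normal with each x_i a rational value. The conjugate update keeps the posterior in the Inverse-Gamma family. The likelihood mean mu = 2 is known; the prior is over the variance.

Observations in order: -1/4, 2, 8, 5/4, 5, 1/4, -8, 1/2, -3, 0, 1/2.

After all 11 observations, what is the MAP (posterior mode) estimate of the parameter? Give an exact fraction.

3067/496

obs 1: x=-1/4 → posterior Inverse-Gamma(19/2, 153/32)
obs 2: x=2 → posterior Inverse-Gamma(10, 153/32)
obs 3: x=8 → posterior Inverse-Gamma(21/2, 729/32)
obs 4: x=5/4 → posterior Inverse-Gamma(11, 369/16)
obs 5: x=5 → posterior Inverse-Gamma(23/2, 441/16)
obs 6: x=1/4 → posterior Inverse-Gamma(12, 931/32)
obs 7: x=-8 → posterior Inverse-Gamma(25/2, 2531/32)
obs 8: x=1/2 → posterior Inverse-Gamma(13, 2567/32)
obs 9: x=-3 → posterior Inverse-Gamma(27/2, 2967/32)
obs 10: x=0 → posterior Inverse-Gamma(14, 3031/32)
obs 11: x=1/2 → posterior Inverse-Gamma(29/2, 3067/32)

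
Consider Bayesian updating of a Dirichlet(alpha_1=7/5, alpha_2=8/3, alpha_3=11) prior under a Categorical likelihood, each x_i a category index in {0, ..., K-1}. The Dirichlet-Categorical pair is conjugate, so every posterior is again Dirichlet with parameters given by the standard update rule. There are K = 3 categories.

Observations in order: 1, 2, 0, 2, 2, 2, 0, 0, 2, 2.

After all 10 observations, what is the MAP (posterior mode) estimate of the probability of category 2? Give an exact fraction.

240/331

obs 1: x=1 → posterior Dirichlet(7/5, 11/3, 11)
obs 2: x=2 → posterior Dirichlet(7/5, 11/3, 12)
obs 3: x=0 → posterior Dirichlet(12/5, 11/3, 12)
obs 4: x=2 → posterior Dirichlet(12/5, 11/3, 13)
obs 5: x=2 → posterior Dirichlet(12/5, 11/3, 14)
obs 6: x=2 → posterior Dirichlet(12/5, 11/3, 15)
obs 7: x=0 → posterior Dirichlet(17/5, 11/3, 15)
obs 8: x=0 → posterior Dirichlet(22/5, 11/3, 15)
obs 9: x=2 → posterior Dirichlet(22/5, 11/3, 16)
obs 10: x=2 → posterior Dirichlet(22/5, 11/3, 17)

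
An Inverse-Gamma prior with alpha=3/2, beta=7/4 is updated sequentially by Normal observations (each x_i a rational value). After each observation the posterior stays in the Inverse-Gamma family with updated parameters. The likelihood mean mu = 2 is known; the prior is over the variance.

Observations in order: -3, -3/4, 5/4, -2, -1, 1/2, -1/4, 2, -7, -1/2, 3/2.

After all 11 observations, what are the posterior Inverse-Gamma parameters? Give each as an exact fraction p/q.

alpha=7, beta=2503/32

obs 1: x=-3 → posterior Inverse-Gamma(2, 57/4)
obs 2: x=-3/4 → posterior Inverse-Gamma(5/2, 577/32)
obs 3: x=5/4 → posterior Inverse-Gamma(3, 293/16)
obs 4: x=-2 → posterior Inverse-Gamma(7/2, 421/16)
obs 5: x=-1 → posterior Inverse-Gamma(4, 493/16)
obs 6: x=1/2 → posterior Inverse-Gamma(9/2, 511/16)
obs 7: x=-1/4 → posterior Inverse-Gamma(5, 1103/32)
obs 8: x=2 → posterior Inverse-Gamma(11/2, 1103/32)
obs 9: x=-7 → posterior Inverse-Gamma(6, 2399/32)
obs 10: x=-1/2 → posterior Inverse-Gamma(13/2, 2499/32)
obs 11: x=3/2 → posterior Inverse-Gamma(7, 2503/32)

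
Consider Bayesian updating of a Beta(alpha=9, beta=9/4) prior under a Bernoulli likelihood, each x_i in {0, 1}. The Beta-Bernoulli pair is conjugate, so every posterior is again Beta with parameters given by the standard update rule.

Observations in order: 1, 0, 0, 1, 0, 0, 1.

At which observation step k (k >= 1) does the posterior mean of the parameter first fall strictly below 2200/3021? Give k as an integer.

obs 1: x=1 → posterior Beta(10, 9/4)
obs 2: x=0 → posterior Beta(10, 13/4)
obs 3: x=0 → posterior Beta(10, 17/4)
obs 4: x=1 → posterior Beta(11, 17/4)
obs 5: x=0 → posterior Beta(11, 21/4)
obs 6: x=0 → posterior Beta(11, 25/4)
obs 7: x=1 → posterior Beta(12, 25/4)

k = 3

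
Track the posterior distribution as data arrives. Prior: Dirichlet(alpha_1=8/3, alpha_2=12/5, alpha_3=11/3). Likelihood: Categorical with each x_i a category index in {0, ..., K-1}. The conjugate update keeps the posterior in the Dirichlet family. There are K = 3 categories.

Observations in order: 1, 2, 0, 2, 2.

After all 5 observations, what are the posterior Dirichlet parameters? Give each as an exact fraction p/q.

obs 1: x=1 → posterior Dirichlet(8/3, 17/5, 11/3)
obs 2: x=2 → posterior Dirichlet(8/3, 17/5, 14/3)
obs 3: x=0 → posterior Dirichlet(11/3, 17/5, 14/3)
obs 4: x=2 → posterior Dirichlet(11/3, 17/5, 17/3)
obs 5: x=2 → posterior Dirichlet(11/3, 17/5, 20/3)

alpha_1=11/3, alpha_2=17/5, alpha_3=20/3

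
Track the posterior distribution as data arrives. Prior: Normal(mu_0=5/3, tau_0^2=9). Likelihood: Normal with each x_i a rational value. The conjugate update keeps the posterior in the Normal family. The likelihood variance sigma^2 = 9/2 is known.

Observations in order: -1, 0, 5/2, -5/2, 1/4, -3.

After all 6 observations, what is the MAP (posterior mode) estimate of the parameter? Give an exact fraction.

obs 1: x=-1 → posterior Normal(-1/9, 3)
obs 2: x=0 → posterior Normal(-1/15, 9/5)
obs 3: x=5/2 → posterior Normal(2/3, 9/7)
obs 4: x=-5/2 → posterior Normal(-1/27, 1)
obs 5: x=1/4 → posterior Normal(1/66, 9/11)
obs 6: x=-3 → posterior Normal(-35/78, 9/13)

-35/78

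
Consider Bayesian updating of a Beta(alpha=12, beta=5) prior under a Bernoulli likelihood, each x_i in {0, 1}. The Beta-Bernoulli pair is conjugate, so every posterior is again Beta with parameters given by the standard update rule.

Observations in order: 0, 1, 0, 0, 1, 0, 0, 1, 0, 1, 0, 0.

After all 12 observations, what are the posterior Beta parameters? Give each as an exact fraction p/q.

alpha=16, beta=13

obs 1: x=0 → posterior Beta(12, 6)
obs 2: x=1 → posterior Beta(13, 6)
obs 3: x=0 → posterior Beta(13, 7)
obs 4: x=0 → posterior Beta(13, 8)
obs 5: x=1 → posterior Beta(14, 8)
obs 6: x=0 → posterior Beta(14, 9)
obs 7: x=0 → posterior Beta(14, 10)
obs 8: x=1 → posterior Beta(15, 10)
obs 9: x=0 → posterior Beta(15, 11)
obs 10: x=1 → posterior Beta(16, 11)
obs 11: x=0 → posterior Beta(16, 12)
obs 12: x=0 → posterior Beta(16, 13)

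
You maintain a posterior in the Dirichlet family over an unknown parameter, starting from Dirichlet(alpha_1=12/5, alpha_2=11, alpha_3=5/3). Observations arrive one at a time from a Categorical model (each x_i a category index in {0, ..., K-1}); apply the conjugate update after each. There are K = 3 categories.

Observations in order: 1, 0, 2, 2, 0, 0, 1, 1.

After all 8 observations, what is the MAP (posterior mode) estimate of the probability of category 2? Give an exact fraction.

obs 1: x=1 → posterior Dirichlet(12/5, 12, 5/3)
obs 2: x=0 → posterior Dirichlet(17/5, 12, 5/3)
obs 3: x=2 → posterior Dirichlet(17/5, 12, 8/3)
obs 4: x=2 → posterior Dirichlet(17/5, 12, 11/3)
obs 5: x=0 → posterior Dirichlet(22/5, 12, 11/3)
obs 6: x=0 → posterior Dirichlet(27/5, 12, 11/3)
obs 7: x=1 → posterior Dirichlet(27/5, 13, 11/3)
obs 8: x=1 → posterior Dirichlet(27/5, 14, 11/3)

40/301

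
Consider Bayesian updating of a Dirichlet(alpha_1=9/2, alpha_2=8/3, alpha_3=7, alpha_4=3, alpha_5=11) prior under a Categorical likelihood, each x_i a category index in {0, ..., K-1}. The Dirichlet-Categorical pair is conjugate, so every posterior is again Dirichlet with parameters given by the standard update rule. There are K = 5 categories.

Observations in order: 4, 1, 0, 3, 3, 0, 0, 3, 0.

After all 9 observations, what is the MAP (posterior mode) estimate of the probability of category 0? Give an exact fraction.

45/193

obs 1: x=4 → posterior Dirichlet(9/2, 8/3, 7, 3, 12)
obs 2: x=1 → posterior Dirichlet(9/2, 11/3, 7, 3, 12)
obs 3: x=0 → posterior Dirichlet(11/2, 11/3, 7, 3, 12)
obs 4: x=3 → posterior Dirichlet(11/2, 11/3, 7, 4, 12)
obs 5: x=3 → posterior Dirichlet(11/2, 11/3, 7, 5, 12)
obs 6: x=0 → posterior Dirichlet(13/2, 11/3, 7, 5, 12)
obs 7: x=0 → posterior Dirichlet(15/2, 11/3, 7, 5, 12)
obs 8: x=3 → posterior Dirichlet(15/2, 11/3, 7, 6, 12)
obs 9: x=0 → posterior Dirichlet(17/2, 11/3, 7, 6, 12)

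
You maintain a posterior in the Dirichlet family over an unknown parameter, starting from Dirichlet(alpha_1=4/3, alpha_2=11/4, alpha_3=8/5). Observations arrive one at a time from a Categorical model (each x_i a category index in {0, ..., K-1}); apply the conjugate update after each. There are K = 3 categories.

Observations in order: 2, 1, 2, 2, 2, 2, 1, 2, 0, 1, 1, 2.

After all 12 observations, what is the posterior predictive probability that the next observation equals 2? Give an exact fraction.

obs 1: x=2 → posterior Dirichlet(4/3, 11/4, 13/5)
obs 2: x=1 → posterior Dirichlet(4/3, 15/4, 13/5)
obs 3: x=2 → posterior Dirichlet(4/3, 15/4, 18/5)
obs 4: x=2 → posterior Dirichlet(4/3, 15/4, 23/5)
obs 5: x=2 → posterior Dirichlet(4/3, 15/4, 28/5)
obs 6: x=2 → posterior Dirichlet(4/3, 15/4, 33/5)
obs 7: x=1 → posterior Dirichlet(4/3, 19/4, 33/5)
obs 8: x=2 → posterior Dirichlet(4/3, 19/4, 38/5)
obs 9: x=0 → posterior Dirichlet(7/3, 19/4, 38/5)
obs 10: x=1 → posterior Dirichlet(7/3, 23/4, 38/5)
obs 11: x=1 → posterior Dirichlet(7/3, 27/4, 38/5)
obs 12: x=2 → posterior Dirichlet(7/3, 27/4, 43/5)

516/1061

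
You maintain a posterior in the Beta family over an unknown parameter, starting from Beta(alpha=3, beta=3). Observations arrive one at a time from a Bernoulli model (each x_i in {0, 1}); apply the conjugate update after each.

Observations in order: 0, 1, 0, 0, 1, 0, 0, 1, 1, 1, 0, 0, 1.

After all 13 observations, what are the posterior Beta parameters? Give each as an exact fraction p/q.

alpha=9, beta=10

obs 1: x=0 → posterior Beta(3, 4)
obs 2: x=1 → posterior Beta(4, 4)
obs 3: x=0 → posterior Beta(4, 5)
obs 4: x=0 → posterior Beta(4, 6)
obs 5: x=1 → posterior Beta(5, 6)
obs 6: x=0 → posterior Beta(5, 7)
obs 7: x=0 → posterior Beta(5, 8)
obs 8: x=1 → posterior Beta(6, 8)
obs 9: x=1 → posterior Beta(7, 8)
obs 10: x=1 → posterior Beta(8, 8)
obs 11: x=0 → posterior Beta(8, 9)
obs 12: x=0 → posterior Beta(8, 10)
obs 13: x=1 → posterior Beta(9, 10)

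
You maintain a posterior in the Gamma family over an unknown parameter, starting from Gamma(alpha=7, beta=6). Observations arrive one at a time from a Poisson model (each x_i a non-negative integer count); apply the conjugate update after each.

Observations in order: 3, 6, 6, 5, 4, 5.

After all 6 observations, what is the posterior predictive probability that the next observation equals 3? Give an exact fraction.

5979452617374234807637020573932725444018176/27783742160348572763840067510872319734178277

obs 1: x=3 → posterior Gamma(10, 7)
obs 2: x=6 → posterior Gamma(16, 8)
obs 3: x=6 → posterior Gamma(22, 9)
obs 4: x=5 → posterior Gamma(27, 10)
obs 5: x=4 → posterior Gamma(31, 11)
obs 6: x=5 → posterior Gamma(36, 12)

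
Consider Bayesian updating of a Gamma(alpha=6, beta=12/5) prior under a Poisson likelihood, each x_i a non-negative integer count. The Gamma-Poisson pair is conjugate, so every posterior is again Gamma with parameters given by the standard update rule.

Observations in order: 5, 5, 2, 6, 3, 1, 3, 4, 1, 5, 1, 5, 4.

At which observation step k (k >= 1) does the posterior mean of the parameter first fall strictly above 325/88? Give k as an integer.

obs 1: x=5 → posterior Gamma(11, 17/5)
obs 2: x=5 → posterior Gamma(16, 22/5)
obs 3: x=2 → posterior Gamma(18, 27/5)
obs 4: x=6 → posterior Gamma(24, 32/5)
obs 5: x=3 → posterior Gamma(27, 37/5)
obs 6: x=1 → posterior Gamma(28, 42/5)
obs 7: x=3 → posterior Gamma(31, 47/5)
obs 8: x=4 → posterior Gamma(35, 52/5)
obs 9: x=1 → posterior Gamma(36, 57/5)
obs 10: x=5 → posterior Gamma(41, 62/5)
obs 11: x=1 → posterior Gamma(42, 67/5)
obs 12: x=5 → posterior Gamma(47, 72/5)
obs 13: x=4 → posterior Gamma(51, 77/5)

k = 4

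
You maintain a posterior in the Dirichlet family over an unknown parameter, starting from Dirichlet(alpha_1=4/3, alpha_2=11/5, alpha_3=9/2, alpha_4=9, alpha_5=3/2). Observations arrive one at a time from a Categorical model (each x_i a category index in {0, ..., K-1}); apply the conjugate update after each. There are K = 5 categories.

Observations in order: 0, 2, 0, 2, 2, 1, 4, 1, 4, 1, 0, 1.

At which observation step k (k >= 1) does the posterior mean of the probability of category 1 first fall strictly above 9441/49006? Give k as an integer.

k = 12

obs 1: x=0 → posterior Dirichlet(7/3, 11/5, 9/2, 9, 3/2)
obs 2: x=2 → posterior Dirichlet(7/3, 11/5, 11/2, 9, 3/2)
obs 3: x=0 → posterior Dirichlet(10/3, 11/5, 11/2, 9, 3/2)
obs 4: x=2 → posterior Dirichlet(10/3, 11/5, 13/2, 9, 3/2)
obs 5: x=2 → posterior Dirichlet(10/3, 11/5, 15/2, 9, 3/2)
obs 6: x=1 → posterior Dirichlet(10/3, 16/5, 15/2, 9, 3/2)
obs 7: x=4 → posterior Dirichlet(10/3, 16/5, 15/2, 9, 5/2)
obs 8: x=1 → posterior Dirichlet(10/3, 21/5, 15/2, 9, 5/2)
obs 9: x=4 → posterior Dirichlet(10/3, 21/5, 15/2, 9, 7/2)
obs 10: x=1 → posterior Dirichlet(10/3, 26/5, 15/2, 9, 7/2)
obs 11: x=0 → posterior Dirichlet(13/3, 26/5, 15/2, 9, 7/2)
obs 12: x=1 → posterior Dirichlet(13/3, 31/5, 15/2, 9, 7/2)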